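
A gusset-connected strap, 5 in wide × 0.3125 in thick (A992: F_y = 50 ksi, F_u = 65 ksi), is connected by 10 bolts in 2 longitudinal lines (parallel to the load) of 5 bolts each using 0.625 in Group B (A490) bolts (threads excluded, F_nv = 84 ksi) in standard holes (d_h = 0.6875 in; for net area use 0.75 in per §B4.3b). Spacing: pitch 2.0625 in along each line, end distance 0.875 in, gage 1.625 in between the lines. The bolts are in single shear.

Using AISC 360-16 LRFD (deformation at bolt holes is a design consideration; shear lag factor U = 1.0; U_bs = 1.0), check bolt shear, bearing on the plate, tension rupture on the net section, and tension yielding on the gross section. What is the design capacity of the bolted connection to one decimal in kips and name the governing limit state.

53.3 kips (net-section rupture governs)

Bolt shear: A_b = π(0.625)²/4 = 0.3068 in². φR_n = 0.75 × 84 × 0.3068 × 10 × 1 = 193.3 kips.
Bearing (0.3125 in plate, F_u = 65 ksi): end bolts L_c = 0.875 − 0.6875/2 = 0.53125, R_n = min(1.2×0.53125×0.3125×65, 2.4×0.625×0.3125×65) = 12.949 kips/bolt; interior L_c = 2.0625 − 0.6875 = 1.375, R_n = 30.469 kips/bolt. φR_n = 0.75 × (2×12.949 + 8×30.469) = 202.2 kips.
Tension rupture (net): A_n = (5 − 2×0.75)×0.3125 = 1.0938 in² (U = 1.0, A_e = A_n). φR_n = 0.75 × 65 × 1.0938 = 53.3 kips.
Tension yield (gross): A_g = 5×0.3125 = 1.5625 in². φR_n = 0.90 × 50 × 1.5625 = 70.3 kips.
Governing: min(193.3, 202.2, 53.3, 70.3) = 53.3 kips → net-section rupture.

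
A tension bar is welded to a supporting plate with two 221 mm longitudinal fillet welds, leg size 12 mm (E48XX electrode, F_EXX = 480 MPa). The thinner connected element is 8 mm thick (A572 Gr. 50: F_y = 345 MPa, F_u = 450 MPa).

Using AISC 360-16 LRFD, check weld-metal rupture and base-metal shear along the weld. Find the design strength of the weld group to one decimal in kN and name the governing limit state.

716.0 kN (base-metal shear governs)

Weld metal: throat = 0.707×12 = 8.484 mm, L = 2×221 = 442 mm. φR_n = 0.75 × 0.6 × 480 × 8.484 × 442 = 810.0 kN.
Base metal shear (8 mm plate): yield φR_n = 1.0×0.6×345×8×442 = 732.0 kN; rupture φR_n = 0.75×0.6×450×8×442 = 716.0 kN; take 716.0 kN (rupture).
Governing: min(810.0, 716.0) = 716.0 kN → base-metal shear.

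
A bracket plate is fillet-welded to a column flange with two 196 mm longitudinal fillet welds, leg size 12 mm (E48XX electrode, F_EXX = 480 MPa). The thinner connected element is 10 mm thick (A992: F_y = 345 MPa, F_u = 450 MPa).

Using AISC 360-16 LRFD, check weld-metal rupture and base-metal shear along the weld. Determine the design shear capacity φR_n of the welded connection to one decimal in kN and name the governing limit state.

718.4 kN (weld metal governs)

Weld metal: throat = 0.707×12 = 8.484 mm, L = 2×196 = 392 mm. φR_n = 0.75 × 0.6 × 480 × 8.484 × 392 = 718.4 kN.
Base metal shear (10 mm plate): yield φR_n = 1.0×0.6×345×10×392 = 811.4 kN; rupture φR_n = 0.75×0.6×450×10×392 = 793.8 kN; take 793.8 kN (rupture).
Governing: min(718.4, 793.8) = 718.4 kN → weld metal.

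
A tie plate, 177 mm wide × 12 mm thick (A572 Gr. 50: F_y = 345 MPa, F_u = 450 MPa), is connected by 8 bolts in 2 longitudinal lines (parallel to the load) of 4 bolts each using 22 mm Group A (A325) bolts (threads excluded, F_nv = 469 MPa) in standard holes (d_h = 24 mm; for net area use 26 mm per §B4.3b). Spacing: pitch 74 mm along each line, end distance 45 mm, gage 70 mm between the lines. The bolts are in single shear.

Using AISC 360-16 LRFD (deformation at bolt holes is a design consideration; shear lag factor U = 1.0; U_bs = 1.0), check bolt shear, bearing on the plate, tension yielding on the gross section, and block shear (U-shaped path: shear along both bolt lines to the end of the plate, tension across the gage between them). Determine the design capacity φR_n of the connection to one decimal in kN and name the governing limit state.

659.5 kN (gross-section yield governs)

Bolt shear: A_b = π(22)²/4 = 380.13 mm². φR_n = 0.75 × 469 × 380.13 × 8 × 1 = 1069.7 kN.
Bearing (12 mm plate, F_u = 450 MPa): end bolts L_c = 45 − 24/2 = 33, R_n = min(1.2×33×12×450, 2.4×22×12×450) = 213.84 kN/bolt; interior L_c = 74 − 24 = 50, R_n = 285.12 kN/bolt. φR_n = 0.75 × (2×213.84 + 6×285.12) = 1603.8 kN.
Tension yield (gross): A_g = 177×12 = 2124 mm². φR_n = 0.90 × 345 × 2124 = 659.5 kN.
Block shear: shear path 2×[45+3×74] = 2×267 mm, A_gv = 6408, A_nv = 2×(267 − 3.5×26)×12 = 4224 mm²; tension across gage: (70 − 1×26)×12 = 528 mm². R_n = min(0.6×450×4224, 0.6×345×6408) + 1.0×450×528 = min(1140.5, 1326.5) + 237.6 = 1378.1 kN. φR_n = 0.75 × 1378.1 = 1033.6 kN.
Governing: min(1069.7, 1603.8, 659.5, 1033.6) = 659.5 kN → gross-section yield.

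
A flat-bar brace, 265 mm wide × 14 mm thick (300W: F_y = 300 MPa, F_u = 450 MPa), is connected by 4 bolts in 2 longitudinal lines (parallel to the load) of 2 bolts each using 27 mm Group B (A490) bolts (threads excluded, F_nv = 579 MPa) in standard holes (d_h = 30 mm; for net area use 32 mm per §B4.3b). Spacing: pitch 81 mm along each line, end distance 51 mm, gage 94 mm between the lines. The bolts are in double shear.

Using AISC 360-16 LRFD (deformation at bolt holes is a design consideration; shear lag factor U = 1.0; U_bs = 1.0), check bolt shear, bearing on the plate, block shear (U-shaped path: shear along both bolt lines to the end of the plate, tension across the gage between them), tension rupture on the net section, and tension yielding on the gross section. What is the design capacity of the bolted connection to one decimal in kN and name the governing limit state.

769.2 kN (block shear governs)

Bolt shear: A_b = π(27)²/4 = 572.56 mm². φR_n = 0.75 × 579 × 572.56 × 4 × 2 = 1989.1 kN.
Bearing (14 mm plate, F_u = 450 MPa): end bolts L_c = 51 − 30/2 = 36, R_n = min(1.2×36×14×450, 2.4×27×14×450) = 272.16 kN/bolt; interior L_c = 81 − 30 = 51, R_n = 385.56 kN/bolt. φR_n = 0.75 × (2×272.16 + 2×385.56) = 986.6 kN.
Block shear: shear path 2×[51+1×81] = 2×132 mm, A_gv = 3696, A_nv = 2×(132 − 1.5×32)×14 = 2352 mm²; tension across gage: (94 − 1×32)×14 = 868 mm². R_n = min(0.6×450×2352, 0.6×300×3696) + 1.0×450×868 = min(635.04, 665.28) + 390.6 = 1025.6 kN. φR_n = 0.75 × 1025.6 = 769.2 kN.
Tension rupture (net): A_n = (265 − 2×32)×14 = 2814 mm² (U = 1.0, A_e = A_n). φR_n = 0.75 × 450 × 2814 = 949.7 kN.
Tension yield (gross): A_g = 265×14 = 3710 mm². φR_n = 0.90 × 300 × 3710 = 1001.7 kN.
Governing: min(1989.1, 986.6, 769.2, 949.7, 1001.7) = 769.2 kN → block shear.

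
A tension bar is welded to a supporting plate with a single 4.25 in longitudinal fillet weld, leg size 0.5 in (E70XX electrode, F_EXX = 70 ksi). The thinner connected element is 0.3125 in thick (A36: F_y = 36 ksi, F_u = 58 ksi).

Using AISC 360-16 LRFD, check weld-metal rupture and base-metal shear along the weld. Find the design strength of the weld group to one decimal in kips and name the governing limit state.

Weld metal: throat = 0.707×0.5 = 0.3535 in, L = 4.25 in. φR_n = 0.75 × 0.6 × 70 × 0.3535 × 4.25 = 47.3 kips.
Base metal shear (0.3125 in plate): yield φR_n = 1.0×0.6×36×0.3125×4.25 = 28.7 kips; rupture φR_n = 0.75×0.6×58×0.3125×4.25 = 34.7 kips; take 28.7 kips (yield).
Governing: min(47.3, 28.7) = 28.7 kips → base-metal shear.

28.7 kips (base-metal shear governs)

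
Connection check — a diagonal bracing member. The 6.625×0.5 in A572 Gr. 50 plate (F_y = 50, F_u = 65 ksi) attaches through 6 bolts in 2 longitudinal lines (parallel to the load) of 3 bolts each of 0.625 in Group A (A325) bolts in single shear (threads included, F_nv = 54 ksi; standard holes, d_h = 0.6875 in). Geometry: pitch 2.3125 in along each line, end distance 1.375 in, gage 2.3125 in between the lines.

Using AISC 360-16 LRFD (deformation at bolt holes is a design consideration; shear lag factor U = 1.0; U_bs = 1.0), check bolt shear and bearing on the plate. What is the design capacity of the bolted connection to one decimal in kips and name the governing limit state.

Bolt shear: A_b = π(0.625)²/4 = 0.3068 in². φR_n = 0.75 × 54 × 0.3068 × 6 × 1 = 74.6 kips.
Bearing (0.5 in plate, F_u = 65 ksi): end bolts L_c = 1.375 − 0.6875/2 = 1.03125, R_n = min(1.2×1.03125×0.5×65, 2.4×0.625×0.5×65) = 40.219 kips/bolt; interior L_c = 2.3125 − 0.6875 = 1.625, R_n = 48.75 kips/bolt. φR_n = 0.75 × (2×40.219 + 4×48.75) = 206.6 kips.
Governing: min(74.6, 206.6) = 74.6 kips → bolt shear.

74.6 kips (bolt shear governs)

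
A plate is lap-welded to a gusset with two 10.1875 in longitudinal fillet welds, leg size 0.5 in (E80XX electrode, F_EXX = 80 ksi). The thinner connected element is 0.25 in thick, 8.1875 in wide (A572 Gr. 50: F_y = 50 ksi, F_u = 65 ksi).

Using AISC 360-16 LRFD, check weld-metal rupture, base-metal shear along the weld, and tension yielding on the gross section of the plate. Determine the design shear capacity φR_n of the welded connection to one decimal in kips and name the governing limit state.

92.1 kips (gross-section yield governs)

Weld metal: throat = 0.707×0.5 = 0.3535 in, L = 2×10.1875 = 20.375 in. φR_n = 0.75 × 0.6 × 80 × 0.3535 × 20.375 = 259.3 kips.
Base metal shear (0.25 in plate): yield φR_n = 1.0×0.6×50×0.25×20.375 = 152.8 kips; rupture φR_n = 0.75×0.6×65×0.25×20.375 = 149.0 kips; take 149.0 kips (rupture).
Tension yield (gross): A_g = 8.1875×0.25 = 2.0469 in². φR_n = 0.90 × 50 × 2.0469 = 92.1 kips.
Governing: min(259.3, 149.0, 92.1) = 92.1 kips → gross-section yield.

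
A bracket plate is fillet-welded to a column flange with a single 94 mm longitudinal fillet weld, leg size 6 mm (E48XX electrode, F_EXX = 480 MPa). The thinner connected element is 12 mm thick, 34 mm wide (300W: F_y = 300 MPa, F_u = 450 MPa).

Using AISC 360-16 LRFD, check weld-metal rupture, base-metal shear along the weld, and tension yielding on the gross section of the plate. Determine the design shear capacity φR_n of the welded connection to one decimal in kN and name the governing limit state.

86.1 kN (weld metal governs)

Weld metal: throat = 0.707×6 = 4.242 mm, L = 94 mm. φR_n = 0.75 × 0.6 × 480 × 4.242 × 94 = 86.1 kN.
Base metal shear (12 mm plate): yield φR_n = 1.0×0.6×300×12×94 = 203.0 kN; rupture φR_n = 0.75×0.6×450×12×94 = 228.4 kN; take 203.0 kN (yield).
Tension yield (gross): A_g = 34×12 = 408 mm². φR_n = 0.90 × 300 × 408 = 110.2 kN.
Governing: min(86.1, 203.0, 110.2) = 86.1 kN → weld metal.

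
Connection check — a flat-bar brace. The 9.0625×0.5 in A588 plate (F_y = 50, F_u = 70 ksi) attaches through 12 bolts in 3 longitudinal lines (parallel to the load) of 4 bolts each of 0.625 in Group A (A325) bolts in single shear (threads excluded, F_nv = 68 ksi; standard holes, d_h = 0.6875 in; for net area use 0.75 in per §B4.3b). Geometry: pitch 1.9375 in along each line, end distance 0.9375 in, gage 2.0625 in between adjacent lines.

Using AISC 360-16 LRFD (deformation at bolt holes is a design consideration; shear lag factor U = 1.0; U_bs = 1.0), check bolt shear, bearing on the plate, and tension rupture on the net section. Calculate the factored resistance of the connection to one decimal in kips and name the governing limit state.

Bolt shear: A_b = π(0.625)²/4 = 0.3068 in². φR_n = 0.75 × 68 × 0.3068 × 12 × 1 = 187.8 kips.
Bearing (0.5 in plate, F_u = 70 ksi): end bolts L_c = 0.9375 − 0.6875/2 = 0.59375, R_n = min(1.2×0.59375×0.5×70, 2.4×0.625×0.5×70) = 24.938 kips/bolt; interior L_c = 1.9375 − 0.6875 = 1.25, R_n = 52.5 kips/bolt. φR_n = 0.75 × (3×24.938 + 9×52.5) = 410.5 kips.
Tension rupture (net): A_n = (9.0625 − 3×0.75)×0.5 = 3.4063 in² (U = 1.0, A_e = A_n). φR_n = 0.75 × 70 × 3.4063 = 178.8 kips.
Governing: min(187.8, 410.5, 178.8) = 178.8 kips → net-section rupture.

178.8 kips (net-section rupture governs)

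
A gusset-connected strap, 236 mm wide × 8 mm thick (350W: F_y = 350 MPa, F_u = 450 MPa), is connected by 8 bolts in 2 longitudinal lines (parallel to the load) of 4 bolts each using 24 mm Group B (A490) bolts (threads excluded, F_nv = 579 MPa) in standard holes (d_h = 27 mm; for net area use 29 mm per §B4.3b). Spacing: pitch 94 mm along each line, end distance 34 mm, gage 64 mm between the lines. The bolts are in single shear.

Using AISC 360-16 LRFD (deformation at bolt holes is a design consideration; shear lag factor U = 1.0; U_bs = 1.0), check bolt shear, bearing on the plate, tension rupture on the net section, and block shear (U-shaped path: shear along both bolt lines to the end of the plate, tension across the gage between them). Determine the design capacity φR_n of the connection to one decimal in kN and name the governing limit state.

480.6 kN (net-section rupture governs)

Bolt shear: A_b = π(24)²/4 = 452.39 mm². φR_n = 0.75 × 579 × 452.39 × 8 × 1 = 1571.6 kN.
Bearing (8 mm plate, F_u = 450 MPa): end bolts L_c = 34 − 27/2 = 20.5, R_n = min(1.2×20.5×8×450, 2.4×24×8×450) = 88.56 kN/bolt; interior L_c = 94 − 27 = 67, R_n = 207.36 kN/bolt. φR_n = 0.75 × (2×88.56 + 6×207.36) = 1066.0 kN.
Tension rupture (net): A_n = (236 − 2×29)×8 = 1424 mm² (U = 1.0, A_e = A_n). φR_n = 0.75 × 450 × 1424 = 480.6 kN.
Block shear: shear path 2×[34+3×94] = 2×316 mm, A_gv = 5056, A_nv = 2×(316 − 3.5×29)×8 = 3432 mm²; tension across gage: (64 − 1×29)×8 = 280 mm². R_n = min(0.6×450×3432, 0.6×350×5056) + 1.0×450×280 = min(926.64, 1061.8) + 126 = 1052.6 kN. φR_n = 0.75 × 1052.6 = 789.5 kN.
Governing: min(1571.6, 1066.0, 480.6, 789.5) = 480.6 kN → net-section rupture.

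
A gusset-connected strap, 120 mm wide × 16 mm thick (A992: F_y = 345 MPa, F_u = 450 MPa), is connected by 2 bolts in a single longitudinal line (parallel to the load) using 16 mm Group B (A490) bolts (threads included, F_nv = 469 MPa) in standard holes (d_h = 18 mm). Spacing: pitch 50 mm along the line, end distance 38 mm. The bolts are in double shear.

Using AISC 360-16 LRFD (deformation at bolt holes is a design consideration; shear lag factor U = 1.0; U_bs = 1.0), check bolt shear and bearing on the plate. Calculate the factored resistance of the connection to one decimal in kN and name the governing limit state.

282.9 kN (bolt shear governs)

Bolt shear: A_b = π(16)²/4 = 201.06 mm². φR_n = 0.75 × 469 × 201.06 × 2 × 2 = 282.9 kN.
Bearing (16 mm plate, F_u = 450 MPa): end bolts L_c = 38 − 18/2 = 29, R_n = min(1.2×29×16×450, 2.4×16×16×450) = 250.56 kN/bolt; interior L_c = 50 − 18 = 32, R_n = 276.48 kN/bolt. φR_n = 0.75 × (1×250.56 + 1×276.48) = 395.3 kN.
Governing: min(282.9, 395.3) = 282.9 kN → bolt shear.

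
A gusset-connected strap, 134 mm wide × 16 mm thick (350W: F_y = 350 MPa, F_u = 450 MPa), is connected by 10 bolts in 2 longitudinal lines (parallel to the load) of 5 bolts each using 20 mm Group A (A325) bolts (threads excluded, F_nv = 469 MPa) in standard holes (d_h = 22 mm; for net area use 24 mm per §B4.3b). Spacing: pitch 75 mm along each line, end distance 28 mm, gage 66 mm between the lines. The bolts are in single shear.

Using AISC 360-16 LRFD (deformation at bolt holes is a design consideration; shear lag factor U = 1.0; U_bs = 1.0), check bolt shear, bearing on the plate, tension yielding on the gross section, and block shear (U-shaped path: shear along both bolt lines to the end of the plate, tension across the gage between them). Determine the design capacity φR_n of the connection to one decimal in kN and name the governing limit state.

Bolt shear: A_b = π(20)²/4 = 314.16 mm². φR_n = 0.75 × 469 × 314.16 × 10 × 1 = 1105.1 kN.
Bearing (16 mm plate, F_u = 450 MPa): end bolts L_c = 28 − 22/2 = 17, R_n = min(1.2×17×16×450, 2.4×20×16×450) = 146.88 kN/bolt; interior L_c = 75 − 22 = 53, R_n = 345.6 kN/bolt. φR_n = 0.75 × (2×146.88 + 8×345.6) = 2293.9 kN.
Tension yield (gross): A_g = 134×16 = 2144 mm². φR_n = 0.90 × 350 × 2144 = 675.4 kN.
Block shear: shear path 2×[28+4×75] = 2×328 mm, A_gv = 10496, A_nv = 2×(328 − 4.5×24)×16 = 7040 mm²; tension across gage: (66 − 1×24)×16 = 672 mm². R_n = min(0.6×450×7040, 0.6×350×10496) + 1.0×450×672 = min(1900.8, 2204.2) + 302.4 = 2203.2 kN. φR_n = 0.75 × 2203.2 = 1652.4 kN.
Governing: min(1105.1, 2293.9, 675.4, 1652.4) = 675.4 kN → gross-section yield.

675.4 kN (gross-section yield governs)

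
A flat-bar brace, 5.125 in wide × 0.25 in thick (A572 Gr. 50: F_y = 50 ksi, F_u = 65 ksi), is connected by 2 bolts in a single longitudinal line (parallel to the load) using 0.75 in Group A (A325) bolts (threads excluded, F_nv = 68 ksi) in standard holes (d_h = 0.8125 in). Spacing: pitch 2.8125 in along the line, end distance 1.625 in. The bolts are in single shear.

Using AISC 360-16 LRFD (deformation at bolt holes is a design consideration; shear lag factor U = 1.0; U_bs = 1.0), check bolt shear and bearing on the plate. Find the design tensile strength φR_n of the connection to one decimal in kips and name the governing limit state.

39.8 kips (bearing governs)

Bolt shear: A_b = π(0.75)²/4 = 0.44179 in². φR_n = 0.75 × 68 × 0.44179 × 2 × 1 = 45.1 kips.
Bearing (0.25 in plate, F_u = 65 ksi): end bolts L_c = 1.625 − 0.8125/2 = 1.21875, R_n = min(1.2×1.21875×0.25×65, 2.4×0.75×0.25×65) = 23.766 kips/bolt; interior L_c = 2.8125 − 0.8125 = 2, R_n = 29.25 kips/bolt. φR_n = 0.75 × (1×23.766 + 1×29.25) = 39.8 kips.
Governing: min(45.1, 39.8) = 39.8 kips → bearing.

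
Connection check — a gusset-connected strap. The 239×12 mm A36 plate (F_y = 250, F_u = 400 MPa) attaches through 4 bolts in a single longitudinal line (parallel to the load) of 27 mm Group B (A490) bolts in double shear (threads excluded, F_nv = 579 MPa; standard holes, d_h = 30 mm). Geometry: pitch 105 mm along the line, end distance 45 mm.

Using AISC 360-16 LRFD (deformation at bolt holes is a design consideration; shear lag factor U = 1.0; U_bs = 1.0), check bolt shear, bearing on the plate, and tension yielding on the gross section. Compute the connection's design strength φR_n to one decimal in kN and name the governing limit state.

Bolt shear: A_b = π(27)²/4 = 572.56 mm². φR_n = 0.75 × 579 × 572.56 × 4 × 2 = 1989.1 kN.
Bearing (12 mm plate, F_u = 400 MPa): end bolts L_c = 45 − 30/2 = 30, R_n = min(1.2×30×12×400, 2.4×27×12×400) = 172.8 kN/bolt; interior L_c = 105 − 30 = 75, R_n = 311.04 kN/bolt. φR_n = 0.75 × (1×172.8 + 3×311.04) = 829.4 kN.
Tension yield (gross): A_g = 239×12 = 2868 mm². φR_n = 0.90 × 250 × 2868 = 645.3 kN.
Governing: min(1989.1, 829.4, 645.3) = 645.3 kN → gross-section yield.

645.3 kN (gross-section yield governs)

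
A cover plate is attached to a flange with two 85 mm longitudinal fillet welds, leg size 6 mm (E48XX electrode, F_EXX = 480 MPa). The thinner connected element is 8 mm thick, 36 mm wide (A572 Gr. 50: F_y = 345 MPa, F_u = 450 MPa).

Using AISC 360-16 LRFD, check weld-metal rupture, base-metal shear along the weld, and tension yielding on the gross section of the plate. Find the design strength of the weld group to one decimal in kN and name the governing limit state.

Weld metal: throat = 0.707×6 = 4.242 mm, L = 2×85 = 170 mm. φR_n = 0.75 × 0.6 × 480 × 4.242 × 170 = 155.8 kN.
Base metal shear (8 mm plate): yield φR_n = 1.0×0.6×345×8×170 = 281.5 kN; rupture φR_n = 0.75×0.6×450×8×170 = 275.4 kN; take 275.4 kN (rupture).
Tension yield (gross): A_g = 36×8 = 288 mm². φR_n = 0.90 × 345 × 288 = 89.4 kN.
Governing: min(155.8, 275.4, 89.4) = 89.4 kN → gross-section yield.

89.4 kN (gross-section yield governs)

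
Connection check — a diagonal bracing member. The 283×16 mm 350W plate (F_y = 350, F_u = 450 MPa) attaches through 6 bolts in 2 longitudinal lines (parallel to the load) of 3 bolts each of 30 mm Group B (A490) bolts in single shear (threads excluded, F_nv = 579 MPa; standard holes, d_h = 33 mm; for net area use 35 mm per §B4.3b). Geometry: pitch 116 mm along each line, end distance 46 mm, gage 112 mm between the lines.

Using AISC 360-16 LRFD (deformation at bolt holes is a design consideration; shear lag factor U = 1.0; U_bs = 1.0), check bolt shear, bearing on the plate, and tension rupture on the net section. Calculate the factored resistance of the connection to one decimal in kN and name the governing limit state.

Bolt shear: A_b = π(30)²/4 = 706.86 mm². φR_n = 0.75 × 579 × 706.86 × 6 × 1 = 1841.7 kN.
Bearing (16 mm plate, F_u = 450 MPa): end bolts L_c = 46 − 33/2 = 29.5, R_n = min(1.2×29.5×16×450, 2.4×30×16×450) = 254.88 kN/bolt; interior L_c = 116 − 33 = 83, R_n = 518.4 kN/bolt. φR_n = 0.75 × (2×254.88 + 4×518.4) = 1937.5 kN.
Tension rupture (net): A_n = (283 − 2×35)×16 = 3408 mm² (U = 1.0, A_e = A_n). φR_n = 0.75 × 450 × 3408 = 1150.2 kN.
Governing: min(1841.7, 1937.5, 1150.2) = 1150.2 kN → net-section rupture.

1150.2 kN (net-section rupture governs)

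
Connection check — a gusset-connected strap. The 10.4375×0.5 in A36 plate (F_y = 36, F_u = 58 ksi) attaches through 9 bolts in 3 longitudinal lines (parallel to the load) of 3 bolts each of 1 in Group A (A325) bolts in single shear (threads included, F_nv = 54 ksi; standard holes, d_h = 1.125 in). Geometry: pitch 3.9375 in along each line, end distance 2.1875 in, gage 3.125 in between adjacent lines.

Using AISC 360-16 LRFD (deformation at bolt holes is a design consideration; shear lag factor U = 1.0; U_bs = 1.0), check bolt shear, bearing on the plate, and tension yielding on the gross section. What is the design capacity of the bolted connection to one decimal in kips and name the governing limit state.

Bolt shear: A_b = π(1)²/4 = 0.7854 in². φR_n = 0.75 × 54 × 0.7854 × 9 × 1 = 286.3 kips.
Bearing (0.5 in plate, F_u = 58 ksi): end bolts L_c = 2.1875 − 1.125/2 = 1.625, R_n = min(1.2×1.625×0.5×58, 2.4×1×0.5×58) = 56.55 kips/bolt; interior L_c = 3.9375 − 1.125 = 2.8125, R_n = 69.6 kips/bolt. φR_n = 0.75 × (3×56.55 + 6×69.6) = 440.4 kips.
Tension yield (gross): A_g = 10.4375×0.5 = 5.2188 in². φR_n = 0.90 × 36 × 5.2188 = 169.1 kips.
Governing: min(286.3, 440.4, 169.1) = 169.1 kips → gross-section yield.

169.1 kips (gross-section yield governs)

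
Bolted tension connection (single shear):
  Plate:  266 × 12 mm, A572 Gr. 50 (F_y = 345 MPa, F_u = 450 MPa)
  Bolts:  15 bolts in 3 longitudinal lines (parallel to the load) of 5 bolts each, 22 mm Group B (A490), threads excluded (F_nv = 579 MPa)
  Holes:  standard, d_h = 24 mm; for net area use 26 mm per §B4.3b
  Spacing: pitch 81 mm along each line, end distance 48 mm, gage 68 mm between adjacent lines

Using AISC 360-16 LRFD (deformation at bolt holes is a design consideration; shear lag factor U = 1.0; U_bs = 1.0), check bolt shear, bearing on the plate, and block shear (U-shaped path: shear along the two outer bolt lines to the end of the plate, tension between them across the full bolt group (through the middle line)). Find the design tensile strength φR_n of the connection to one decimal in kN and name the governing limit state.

1579.5 kN (block shear governs)

Bolt shear: A_b = π(22)²/4 = 380.13 mm². φR_n = 0.75 × 579 × 380.13 × 15 × 1 = 2476.1 kN.
Bearing (12 mm plate, F_u = 450 MPa): end bolts L_c = 48 − 24/2 = 36, R_n = min(1.2×36×12×450, 2.4×22×12×450) = 233.28 kN/bolt; interior L_c = 81 − 24 = 57, R_n = 285.12 kN/bolt. φR_n = 0.75 × (3×233.28 + 12×285.12) = 3091.0 kN.
Block shear: shear path 2×[48+4×81] = 2×372 mm, A_gv = 8928, A_nv = 2×(372 − 4.5×26)×12 = 6120 mm²; tension across gage: (136 − 2×26)×12 = 1008 mm². R_n = min(0.6×450×6120, 0.6×345×8928) + 1.0×450×1008 = min(1652.4, 1848.1) + 453.6 = 2106 kN. φR_n = 0.75 × 2106 = 1579.5 kN.
Governing: min(2476.1, 3091.0, 1579.5) = 1579.5 kN → block shear.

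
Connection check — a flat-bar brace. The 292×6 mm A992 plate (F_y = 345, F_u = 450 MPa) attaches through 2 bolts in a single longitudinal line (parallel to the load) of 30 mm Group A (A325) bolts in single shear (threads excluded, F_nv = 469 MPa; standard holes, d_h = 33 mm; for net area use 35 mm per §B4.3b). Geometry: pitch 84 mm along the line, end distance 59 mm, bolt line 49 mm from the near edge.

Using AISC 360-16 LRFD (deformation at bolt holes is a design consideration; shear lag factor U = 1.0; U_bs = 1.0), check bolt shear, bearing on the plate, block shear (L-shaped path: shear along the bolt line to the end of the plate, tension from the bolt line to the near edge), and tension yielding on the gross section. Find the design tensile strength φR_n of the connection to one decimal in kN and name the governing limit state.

173.7 kN (block shear governs)

Bolt shear: A_b = π(30)²/4 = 706.86 mm². φR_n = 0.75 × 469 × 706.86 × 2 × 1 = 497.3 kN.
Bearing (6 mm plate, F_u = 450 MPa): end bolts L_c = 59 − 33/2 = 42.5, R_n = min(1.2×42.5×6×450, 2.4×30×6×450) = 137.7 kN/bolt; interior L_c = 84 − 33 = 51, R_n = 165.24 kN/bolt. φR_n = 0.75 × (1×137.7 + 1×165.24) = 227.2 kN.
Block shear: shear path 1×[59+1×84] = 1×143 mm, A_gv = 858, A_nv = 1×(143 − 1.5×35)×6 = 543 mm²; tension to near edge: (49 − 0.5×35)×6 = 189 mm². R_n = min(0.6×450×543, 0.6×345×858) + 1.0×450×189 = min(146.61, 177.61) + 85.05 = 231.66 kN. φR_n = 0.75 × 231.66 = 173.7 kN.
Tension yield (gross): A_g = 292×6 = 1752 mm². φR_n = 0.90 × 345 × 1752 = 544.0 kN.
Governing: min(497.3, 227.2, 173.7, 544.0) = 173.7 kN → block shear.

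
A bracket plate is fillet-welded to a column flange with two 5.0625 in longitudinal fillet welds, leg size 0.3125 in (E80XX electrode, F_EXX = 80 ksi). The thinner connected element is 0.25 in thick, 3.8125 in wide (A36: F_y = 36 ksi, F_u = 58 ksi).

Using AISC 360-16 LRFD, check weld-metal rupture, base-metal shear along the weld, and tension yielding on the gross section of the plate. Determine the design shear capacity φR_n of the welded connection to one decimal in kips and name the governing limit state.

Weld metal: throat = 0.707×0.3125 = 0.22094 in, L = 2×5.0625 = 10.125 in. φR_n = 0.75 × 0.6 × 80 × 0.22094 × 10.125 = 80.5 kips.
Base metal shear (0.25 in plate): yield φR_n = 1.0×0.6×36×0.25×10.125 = 54.7 kips; rupture φR_n = 0.75×0.6×58×0.25×10.125 = 66.1 kips; take 54.7 kips (yield).
Tension yield (gross): A_g = 3.8125×0.25 = 0.95313 in². φR_n = 0.90 × 36 × 0.95313 = 30.9 kips.
Governing: min(80.5, 54.7, 30.9) = 30.9 kips → gross-section yield.

30.9 kips (gross-section yield governs)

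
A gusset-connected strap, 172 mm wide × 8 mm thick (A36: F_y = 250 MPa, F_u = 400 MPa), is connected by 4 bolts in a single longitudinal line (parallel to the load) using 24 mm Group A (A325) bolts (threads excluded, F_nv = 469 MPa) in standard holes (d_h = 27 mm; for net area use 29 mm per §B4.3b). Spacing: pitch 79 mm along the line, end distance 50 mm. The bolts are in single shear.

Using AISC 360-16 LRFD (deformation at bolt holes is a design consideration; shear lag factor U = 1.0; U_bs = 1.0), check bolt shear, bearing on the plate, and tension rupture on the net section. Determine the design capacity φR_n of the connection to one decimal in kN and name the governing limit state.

343.2 kN (net-section rupture governs)

Bolt shear: A_b = π(24)²/4 = 452.39 mm². φR_n = 0.75 × 469 × 452.39 × 4 × 1 = 636.5 kN.
Bearing (8 mm plate, F_u = 400 MPa): end bolts L_c = 50 − 27/2 = 36.5, R_n = min(1.2×36.5×8×400, 2.4×24×8×400) = 140.16 kN/bolt; interior L_c = 79 − 27 = 52, R_n = 184.32 kN/bolt. φR_n = 0.75 × (1×140.16 + 3×184.32) = 519.8 kN.
Tension rupture (net): A_n = (172 − 1×29)×8 = 1144 mm² (U = 1.0, A_e = A_n). φR_n = 0.75 × 400 × 1144 = 343.2 kN.
Governing: min(636.5, 519.8, 343.2) = 343.2 kN → net-section rupture.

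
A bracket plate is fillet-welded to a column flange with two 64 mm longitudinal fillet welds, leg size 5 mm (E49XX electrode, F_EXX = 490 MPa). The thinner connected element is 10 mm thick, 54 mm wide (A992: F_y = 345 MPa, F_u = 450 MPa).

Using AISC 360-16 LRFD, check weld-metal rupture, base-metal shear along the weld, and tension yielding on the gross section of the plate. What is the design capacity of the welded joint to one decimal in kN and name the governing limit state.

99.8 kN (weld metal governs)

Weld metal: throat = 0.707×5 = 3.535 mm, L = 2×64 = 128 mm. φR_n = 0.75 × 0.6 × 490 × 3.535 × 128 = 99.8 kN.
Base metal shear (10 mm plate): yield φR_n = 1.0×0.6×345×10×128 = 265.0 kN; rupture φR_n = 0.75×0.6×450×10×128 = 259.2 kN; take 259.2 kN (rupture).
Tension yield (gross): A_g = 54×10 = 540 mm². φR_n = 0.90 × 345 × 540 = 167.7 kN.
Governing: min(99.8, 259.2, 167.7) = 99.8 kN → weld metal.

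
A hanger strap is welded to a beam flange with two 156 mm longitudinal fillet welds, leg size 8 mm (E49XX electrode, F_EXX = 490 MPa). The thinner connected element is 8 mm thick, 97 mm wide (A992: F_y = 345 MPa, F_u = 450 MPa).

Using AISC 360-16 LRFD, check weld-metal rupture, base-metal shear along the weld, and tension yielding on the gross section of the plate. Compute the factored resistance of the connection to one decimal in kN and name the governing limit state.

240.9 kN (gross-section yield governs)

Weld metal: throat = 0.707×8 = 5.656 mm, L = 2×156 = 312 mm. φR_n = 0.75 × 0.6 × 490 × 5.656 × 312 = 389.1 kN.
Base metal shear (8 mm plate): yield φR_n = 1.0×0.6×345×8×312 = 516.7 kN; rupture φR_n = 0.75×0.6×450×8×312 = 505.4 kN; take 505.4 kN (rupture).
Tension yield (gross): A_g = 97×8 = 776 mm². φR_n = 0.90 × 345 × 776 = 240.9 kN.
Governing: min(389.1, 505.4, 240.9) = 240.9 kN → gross-section yield.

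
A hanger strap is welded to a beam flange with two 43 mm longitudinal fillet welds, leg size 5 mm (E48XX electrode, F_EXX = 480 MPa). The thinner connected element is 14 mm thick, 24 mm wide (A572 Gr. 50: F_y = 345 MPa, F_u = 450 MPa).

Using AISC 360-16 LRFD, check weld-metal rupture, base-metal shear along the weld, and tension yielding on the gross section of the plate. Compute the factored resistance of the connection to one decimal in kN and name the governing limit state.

65.7 kN (weld metal governs)

Weld metal: throat = 0.707×5 = 3.535 mm, L = 2×43 = 86 mm. φR_n = 0.75 × 0.6 × 480 × 3.535 × 86 = 65.7 kN.
Base metal shear (14 mm plate): yield φR_n = 1.0×0.6×345×14×86 = 249.2 kN; rupture φR_n = 0.75×0.6×450×14×86 = 243.8 kN; take 243.8 kN (rupture).
Tension yield (gross): A_g = 24×14 = 336 mm². φR_n = 0.90 × 345 × 336 = 104.3 kN.
Governing: min(65.7, 243.8, 104.3) = 65.7 kN → weld metal.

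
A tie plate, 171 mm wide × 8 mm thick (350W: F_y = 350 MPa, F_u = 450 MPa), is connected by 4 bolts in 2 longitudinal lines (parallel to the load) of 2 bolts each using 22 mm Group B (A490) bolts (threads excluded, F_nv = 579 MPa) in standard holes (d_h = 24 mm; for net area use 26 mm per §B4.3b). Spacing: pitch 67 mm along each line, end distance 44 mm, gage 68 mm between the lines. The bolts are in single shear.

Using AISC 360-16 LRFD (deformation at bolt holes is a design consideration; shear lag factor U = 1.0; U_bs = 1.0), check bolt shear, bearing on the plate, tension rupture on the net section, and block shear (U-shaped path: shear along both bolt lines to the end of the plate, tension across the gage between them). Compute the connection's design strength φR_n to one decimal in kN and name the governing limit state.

Bolt shear: A_b = π(22)²/4 = 380.13 mm². φR_n = 0.75 × 579 × 380.13 × 4 × 1 = 660.3 kN.
Bearing (8 mm plate, F_u = 450 MPa): end bolts L_c = 44 − 24/2 = 32, R_n = min(1.2×32×8×450, 2.4×22×8×450) = 138.24 kN/bolt; interior L_c = 67 − 24 = 43, R_n = 185.76 kN/bolt. φR_n = 0.75 × (2×138.24 + 2×185.76) = 486.0 kN.
Tension rupture (net): A_n = (171 − 2×26)×8 = 952 mm² (U = 1.0, A_e = A_n). φR_n = 0.75 × 450 × 952 = 321.3 kN.
Block shear: shear path 2×[44+1×67] = 2×111 mm, A_gv = 1776, A_nv = 2×(111 − 1.5×26)×8 = 1152 mm²; tension across gage: (68 − 1×26)×8 = 336 mm². R_n = min(0.6×450×1152, 0.6×350×1776) + 1.0×450×336 = min(311.04, 372.96) + 151.2 = 462.24 kN. φR_n = 0.75 × 462.24 = 346.7 kN.
Governing: min(660.3, 486.0, 321.3, 346.7) = 321.3 kN → net-section rupture.

321.3 kN (net-section rupture governs)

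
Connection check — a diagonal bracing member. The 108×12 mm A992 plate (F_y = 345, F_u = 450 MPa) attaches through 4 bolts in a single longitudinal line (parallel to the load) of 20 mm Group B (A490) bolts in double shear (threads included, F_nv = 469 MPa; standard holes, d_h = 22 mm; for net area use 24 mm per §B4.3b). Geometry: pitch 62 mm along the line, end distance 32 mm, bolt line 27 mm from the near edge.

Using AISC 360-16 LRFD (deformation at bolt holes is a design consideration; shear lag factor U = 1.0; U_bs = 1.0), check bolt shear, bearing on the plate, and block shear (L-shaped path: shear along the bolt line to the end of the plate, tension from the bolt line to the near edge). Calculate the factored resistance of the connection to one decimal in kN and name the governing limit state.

Bolt shear: A_b = π(20)²/4 = 314.16 mm². φR_n = 0.75 × 469 × 314.16 × 4 × 2 = 884.0 kN.
Bearing (12 mm plate, F_u = 450 MPa): end bolts L_c = 32 − 22/2 = 21, R_n = min(1.2×21×12×450, 2.4×20×12×450) = 136.08 kN/bolt; interior L_c = 62 − 22 = 40, R_n = 259.2 kN/bolt. φR_n = 0.75 × (1×136.08 + 3×259.2) = 685.3 kN.
Block shear: shear path 1×[32+3×62] = 1×218 mm, A_gv = 2616, A_nv = 1×(218 − 3.5×24)×12 = 1608 mm²; tension to near edge: (27 − 0.5×24)×12 = 180 mm². R_n = min(0.6×450×1608, 0.6×345×2616) + 1.0×450×180 = min(434.16, 541.51) + 81 = 515.16 kN. φR_n = 0.75 × 515.16 = 386.4 kN.
Governing: min(884.0, 685.3, 386.4) = 386.4 kN → block shear.

386.4 kN (block shear governs)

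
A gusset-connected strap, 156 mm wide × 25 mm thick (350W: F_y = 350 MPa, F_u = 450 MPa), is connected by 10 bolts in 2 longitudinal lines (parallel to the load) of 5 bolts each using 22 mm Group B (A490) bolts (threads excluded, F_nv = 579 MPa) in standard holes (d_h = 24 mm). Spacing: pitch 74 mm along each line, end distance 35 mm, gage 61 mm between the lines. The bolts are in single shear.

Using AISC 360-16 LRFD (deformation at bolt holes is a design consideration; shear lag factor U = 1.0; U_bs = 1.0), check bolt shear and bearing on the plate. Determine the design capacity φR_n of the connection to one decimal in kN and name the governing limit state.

1650.7 kN (bolt shear governs)

Bolt shear: A_b = π(22)²/4 = 380.13 mm². φR_n = 0.75 × 579 × 380.13 × 10 × 1 = 1650.7 kN.
Bearing (25 mm plate, F_u = 450 MPa): end bolts L_c = 35 − 24/2 = 23, R_n = min(1.2×23×25×450, 2.4×22×25×450) = 310.5 kN/bolt; interior L_c = 74 − 24 = 50, R_n = 594 kN/bolt. φR_n = 0.75 × (2×310.5 + 8×594) = 4029.8 kN.
Governing: min(1650.7, 4029.8) = 1650.7 kN → bolt shear.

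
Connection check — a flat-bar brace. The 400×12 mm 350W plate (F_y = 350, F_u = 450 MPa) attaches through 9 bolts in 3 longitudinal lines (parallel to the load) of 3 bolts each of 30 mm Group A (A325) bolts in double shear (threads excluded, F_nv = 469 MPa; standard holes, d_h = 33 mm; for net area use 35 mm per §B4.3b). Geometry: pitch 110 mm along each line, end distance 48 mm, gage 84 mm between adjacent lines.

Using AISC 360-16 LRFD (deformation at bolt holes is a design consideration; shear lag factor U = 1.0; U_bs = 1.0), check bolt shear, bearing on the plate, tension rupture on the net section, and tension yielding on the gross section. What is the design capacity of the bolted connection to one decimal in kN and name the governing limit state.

1194.8 kN (net-section rupture governs)

Bolt shear: A_b = π(30)²/4 = 706.86 mm². φR_n = 0.75 × 469 × 706.86 × 9 × 2 = 4475.5 kN.
Bearing (12 mm plate, F_u = 450 MPa): end bolts L_c = 48 − 33/2 = 31.5, R_n = min(1.2×31.5×12×450, 2.4×30×12×450) = 204.12 kN/bolt; interior L_c = 110 − 33 = 77, R_n = 388.8 kN/bolt. φR_n = 0.75 × (3×204.12 + 6×388.8) = 2208.9 kN.
Tension rupture (net): A_n = (400 − 3×35)×12 = 3540 mm² (U = 1.0, A_e = A_n). φR_n = 0.75 × 450 × 3540 = 1194.8 kN.
Tension yield (gross): A_g = 400×12 = 4800 mm². φR_n = 0.90 × 350 × 4800 = 1512.0 kN.
Governing: min(4475.5, 2208.9, 1194.8, 1512.0) = 1194.8 kN → net-section rupture.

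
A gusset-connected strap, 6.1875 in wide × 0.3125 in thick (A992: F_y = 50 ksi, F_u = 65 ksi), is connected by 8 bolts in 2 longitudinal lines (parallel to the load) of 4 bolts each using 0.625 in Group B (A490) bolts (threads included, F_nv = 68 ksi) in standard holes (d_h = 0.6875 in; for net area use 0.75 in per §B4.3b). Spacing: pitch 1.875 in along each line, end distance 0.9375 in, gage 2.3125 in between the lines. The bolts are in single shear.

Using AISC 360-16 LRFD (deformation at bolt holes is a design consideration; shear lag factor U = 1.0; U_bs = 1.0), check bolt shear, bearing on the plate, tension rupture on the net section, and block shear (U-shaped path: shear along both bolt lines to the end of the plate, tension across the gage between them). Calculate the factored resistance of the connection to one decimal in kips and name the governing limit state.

Bolt shear: A_b = π(0.625)²/4 = 0.3068 in². φR_n = 0.75 × 68 × 0.3068 × 8 × 1 = 125.2 kips.
Bearing (0.3125 in plate, F_u = 65 ksi): end bolts L_c = 0.9375 − 0.6875/2 = 0.59375, R_n = min(1.2×0.59375×0.3125×65, 2.4×0.625×0.3125×65) = 14.473 kips/bolt; interior L_c = 1.875 − 0.6875 = 1.1875, R_n = 28.945 kips/bolt. φR_n = 0.75 × (2×14.473 + 6×28.945) = 152.0 kips.
Tension rupture (net): A_n = (6.1875 − 2×0.75)×0.3125 = 1.4648 in² (U = 1.0, A_e = A_n). φR_n = 0.75 × 65 × 1.4648 = 71.4 kips.
Block shear: shear path 2×[0.9375+3×1.875] = 2×6.5625 in, A_gv = 4.1016, A_nv = 2×(6.5625 − 3.5×0.75)×0.3125 = 2.4609 in²; tension across gage: (2.3125 − 1×0.75)×0.3125 = 0.48828 in². R_n = min(0.6×65×2.4609, 0.6×50×4.1016) + 1.0×65×0.48828 = min(95.975, 123.05) + 31.738 = 127.71 kips. φR_n = 0.75 × 127.71 = 95.8 kips.
Governing: min(125.2, 152.0, 71.4, 95.8) = 71.4 kips → net-section rupture.

71.4 kips (net-section rupture governs)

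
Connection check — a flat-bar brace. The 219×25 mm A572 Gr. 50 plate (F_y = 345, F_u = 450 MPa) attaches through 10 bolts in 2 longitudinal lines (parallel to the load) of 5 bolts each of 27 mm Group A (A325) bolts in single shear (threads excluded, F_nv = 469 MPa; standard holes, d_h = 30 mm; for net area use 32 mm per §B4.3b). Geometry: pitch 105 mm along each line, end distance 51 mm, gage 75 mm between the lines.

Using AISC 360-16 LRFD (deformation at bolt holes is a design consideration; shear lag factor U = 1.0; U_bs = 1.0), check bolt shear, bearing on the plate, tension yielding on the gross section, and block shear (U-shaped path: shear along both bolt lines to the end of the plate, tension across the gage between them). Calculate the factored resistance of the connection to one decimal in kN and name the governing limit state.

Bolt shear: A_b = π(27)²/4 = 572.56 mm². φR_n = 0.75 × 469 × 572.56 × 10 × 1 = 2014.0 kN.
Bearing (25 mm plate, F_u = 450 MPa): end bolts L_c = 51 − 30/2 = 36, R_n = min(1.2×36×25×450, 2.4×27×25×450) = 486 kN/bolt; interior L_c = 105 − 30 = 75, R_n = 729 kN/bolt. φR_n = 0.75 × (2×486 + 8×729) = 5103.0 kN.
Tension yield (gross): A_g = 219×25 = 5475 mm². φR_n = 0.90 × 345 × 5475 = 1700.0 kN.
Block shear: shear path 2×[51+4×105] = 2×471 mm, A_gv = 23550, A_nv = 2×(471 − 4.5×32)×25 = 16350 mm²; tension across gage: (75 − 1×32)×25 = 1075 mm². R_n = min(0.6×450×16350, 0.6×345×23550) + 1.0×450×1075 = min(4414.5, 4874.9) + 483.75 = 4898.3 kN. φR_n = 0.75 × 4898.3 = 3673.7 kN.
Governing: min(2014.0, 5103.0, 1700.0, 3673.7) = 1700.0 kN → gross-section yield.

1700.0 kN (gross-section yield governs)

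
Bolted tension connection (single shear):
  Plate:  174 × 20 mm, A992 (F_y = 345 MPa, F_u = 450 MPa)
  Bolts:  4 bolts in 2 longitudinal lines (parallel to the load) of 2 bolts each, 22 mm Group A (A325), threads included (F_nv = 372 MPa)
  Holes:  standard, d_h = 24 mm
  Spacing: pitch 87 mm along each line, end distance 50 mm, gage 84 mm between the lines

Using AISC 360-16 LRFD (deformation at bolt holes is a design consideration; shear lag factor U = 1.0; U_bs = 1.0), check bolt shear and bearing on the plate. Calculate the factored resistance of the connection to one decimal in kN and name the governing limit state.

424.2 kN (bolt shear governs)

Bolt shear: A_b = π(22)²/4 = 380.13 mm². φR_n = 0.75 × 372 × 380.13 × 4 × 1 = 424.2 kN.
Bearing (20 mm plate, F_u = 450 MPa): end bolts L_c = 50 − 24/2 = 38, R_n = min(1.2×38×20×450, 2.4×22×20×450) = 410.4 kN/bolt; interior L_c = 87 − 24 = 63, R_n = 475.2 kN/bolt. φR_n = 0.75 × (2×410.4 + 2×475.2) = 1328.4 kN.
Governing: min(424.2, 1328.4) = 424.2 kN → bolt shear.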